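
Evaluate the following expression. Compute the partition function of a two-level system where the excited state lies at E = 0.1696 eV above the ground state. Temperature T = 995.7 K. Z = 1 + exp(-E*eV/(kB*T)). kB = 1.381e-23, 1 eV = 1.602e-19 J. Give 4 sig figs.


Step 1: Compute beta*E = E*eV/(kB*T) = 0.1696*1.602e-19/(1.381e-23*995.7) = 1.976
Step 2: exp(-beta*E) = exp(-1.976) = 0.1386
Step 3: Z = 1 + 0.1386 = 1.139

1.139


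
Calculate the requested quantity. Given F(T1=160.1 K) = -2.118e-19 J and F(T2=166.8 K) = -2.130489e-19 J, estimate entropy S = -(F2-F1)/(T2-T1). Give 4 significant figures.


Step 1: dF = F2 - F1 = -2.130489e-19 - (-2.118e-19) = -1.2489e-21 J
Step 2: dT = T2 - T1 = 166.8 - 160.1 = 6.7 K
Step 3: S = -dF/dT = -(-1.2489e-21)/6.7 = 1.864e-22 J/K

1.864e-22


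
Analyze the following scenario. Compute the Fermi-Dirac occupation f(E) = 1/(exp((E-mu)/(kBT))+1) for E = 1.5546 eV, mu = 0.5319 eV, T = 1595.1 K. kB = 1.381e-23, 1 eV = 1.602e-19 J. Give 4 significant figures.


Step 1: (E - mu) = 1.5546 - 0.5319 = 1.023 eV
Step 2: Convert: (E-mu)*eV = 1.638e-19 J
Step 3: x = (E-mu)*eV/(kB*T) = 7.438
Step 4: f = 1/(exp(7.438)+1) = 0.0005884

0.0005884


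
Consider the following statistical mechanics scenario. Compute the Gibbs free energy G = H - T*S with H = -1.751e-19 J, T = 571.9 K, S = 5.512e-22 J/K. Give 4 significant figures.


Step 1: T*S = 571.9 * 5.512e-22 = 3.152e-19 J
Step 2: G = H - T*S = -1.751e-19 - 3.152e-19
Step 3: G = -4.903e-19 J

-4.903e-19


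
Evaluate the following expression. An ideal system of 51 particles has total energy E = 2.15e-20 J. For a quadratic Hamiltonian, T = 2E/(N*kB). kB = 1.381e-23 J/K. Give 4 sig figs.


Step 1: Numerator = 2*E = 2*2.15e-20 = 4.3e-20 J
Step 2: Denominator = N*kB = 51*1.381e-23 = 7.043e-22
Step 3: T = 4.3e-20 / 7.043e-22 = 61.05 K

61.05


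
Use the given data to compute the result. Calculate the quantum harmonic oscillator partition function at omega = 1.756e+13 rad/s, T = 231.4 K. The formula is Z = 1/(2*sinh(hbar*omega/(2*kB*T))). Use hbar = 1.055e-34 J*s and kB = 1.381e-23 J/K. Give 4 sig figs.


Step 1: Compute x = hbar*omega/(kB*T) = 1.055e-34*1.756e+13/(1.381e-23*231.4) = 0.5797
Step 2: x/2 = 0.2899
Step 3: sinh(x/2) = 0.2939
Step 4: Z = 1/(2*0.2939) = 1.701

1.701


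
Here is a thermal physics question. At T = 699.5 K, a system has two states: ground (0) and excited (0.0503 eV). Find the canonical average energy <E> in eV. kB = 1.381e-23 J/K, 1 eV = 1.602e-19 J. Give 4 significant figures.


Step 1: beta*E = 0.0503*1.602e-19/(1.381e-23*699.5) = 0.8342
Step 2: exp(-beta*E) = 0.4342
Step 3: <E> = 0.0503*0.4342/(1+0.4342) = 0.01523 eV

0.01523


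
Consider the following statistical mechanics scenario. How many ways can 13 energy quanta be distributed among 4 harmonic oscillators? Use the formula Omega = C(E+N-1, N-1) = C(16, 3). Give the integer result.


Step 1: Use binomial coefficient C(16, 3)
Step 2: Numerator = 16! / 13!
Step 3: Denominator = 3!
Step 4: Omega = 560

560


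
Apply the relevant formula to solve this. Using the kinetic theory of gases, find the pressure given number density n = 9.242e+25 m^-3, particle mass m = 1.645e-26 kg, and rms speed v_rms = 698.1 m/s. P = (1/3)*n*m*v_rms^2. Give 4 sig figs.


Step 1: v_rms^2 = 698.1^2 = 4.873e+05
Step 2: n*m = 9.242e+25*1.645e-26 = 1.52
Step 3: P = (1/3)*1.52*4.873e+05 = 2.47e+05 Pa

2.47e+05


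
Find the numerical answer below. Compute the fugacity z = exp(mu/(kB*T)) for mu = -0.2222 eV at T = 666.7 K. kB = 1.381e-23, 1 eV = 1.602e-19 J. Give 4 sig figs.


Step 1: Convert mu to Joules: -0.2222*1.602e-19 = -3.56e-20 J
Step 2: kB*T = 1.381e-23*666.7 = 9.207e-21 J
Step 3: mu/(kB*T) = -3.866
Step 4: z = exp(-3.866) = 0.02094

0.02094


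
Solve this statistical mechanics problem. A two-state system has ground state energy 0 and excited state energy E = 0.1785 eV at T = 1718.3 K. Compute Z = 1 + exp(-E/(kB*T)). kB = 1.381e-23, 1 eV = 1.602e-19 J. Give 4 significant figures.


Step 1: Compute beta*E = E*eV/(kB*T) = 0.1785*1.602e-19/(1.381e-23*1718.3) = 1.205
Step 2: exp(-beta*E) = exp(-1.205) = 0.2997
Step 3: Z = 1 + 0.2997 = 1.3

1.3


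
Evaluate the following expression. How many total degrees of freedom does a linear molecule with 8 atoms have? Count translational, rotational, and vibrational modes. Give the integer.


Step 1: Translational DOF = 3
Step 2: Rotational DOF (linear) = 2
Step 3: Vibrational DOF = 3*8 - 5 = 19
Step 4: Total = 3 + 2 + 19 = 24

24


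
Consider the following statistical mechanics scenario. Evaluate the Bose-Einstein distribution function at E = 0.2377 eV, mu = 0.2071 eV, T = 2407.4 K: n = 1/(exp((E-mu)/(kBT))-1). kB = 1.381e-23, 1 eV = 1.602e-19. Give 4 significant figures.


Step 1: (E - mu) = 0.0306 eV
Step 2: x = (E-mu)*eV/(kB*T) = 0.0306*1.602e-19/(1.381e-23*2407.4) = 0.1474
Step 3: exp(x) = 1.159
Step 4: n = 1/(exp(x)-1) = 6.294

6.294


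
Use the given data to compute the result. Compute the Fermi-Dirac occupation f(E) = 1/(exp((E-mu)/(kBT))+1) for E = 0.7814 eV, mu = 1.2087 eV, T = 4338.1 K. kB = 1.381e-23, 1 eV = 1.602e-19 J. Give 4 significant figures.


Step 1: (E - mu) = 0.7814 - 1.2087 = -0.4273 eV
Step 2: Convert: (E-mu)*eV = -6.845e-20 J
Step 3: x = (E-mu)*eV/(kB*T) = -1.143
Step 4: f = 1/(exp(-1.143)+1) = 0.7582

0.7582


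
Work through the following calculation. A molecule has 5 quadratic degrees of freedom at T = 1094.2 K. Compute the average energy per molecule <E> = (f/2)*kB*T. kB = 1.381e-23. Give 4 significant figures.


Step 1: f/2 = 5/2 = 2.5
Step 2: kB*T = 1.381e-23 * 1094.2 = 1.511e-20
Step 3: <E> = 2.5 * 1.511e-20 = 3.778e-20 J

3.778e-20


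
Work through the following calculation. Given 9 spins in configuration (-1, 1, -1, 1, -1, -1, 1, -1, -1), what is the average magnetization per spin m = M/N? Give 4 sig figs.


Step 1: Count up spins (+1): 3, down spins (-1): 6
Step 2: Total magnetization M = 3 - 6 = -3
Step 3: m = M/N = -3/9 = -0.3333

-0.3333


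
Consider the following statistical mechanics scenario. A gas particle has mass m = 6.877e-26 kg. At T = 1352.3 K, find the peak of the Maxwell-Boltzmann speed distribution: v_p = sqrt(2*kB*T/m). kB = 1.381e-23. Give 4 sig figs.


Step 1: Numerator = 2*kB*T = 2*1.381e-23*1352.3 = 3.735e-20
Step 2: Ratio = 3.735e-20 / 6.877e-26 = 5.431e+05
Step 3: v_p = sqrt(5.431e+05) = 737 m/s

737


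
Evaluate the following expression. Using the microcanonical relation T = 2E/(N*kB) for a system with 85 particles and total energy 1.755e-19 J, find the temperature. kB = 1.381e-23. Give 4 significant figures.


Step 1: Numerator = 2*E = 2*1.755e-19 = 3.51e-19 J
Step 2: Denominator = N*kB = 85*1.381e-23 = 1.174e-21
Step 3: T = 3.51e-19 / 1.174e-21 = 299 K

299


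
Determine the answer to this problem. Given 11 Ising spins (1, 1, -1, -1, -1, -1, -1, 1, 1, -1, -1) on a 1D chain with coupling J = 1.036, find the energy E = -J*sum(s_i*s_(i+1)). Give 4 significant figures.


Step 1: Nearest-neighbor products: 1, -1, 1, 1, 1, 1, -1, 1, -1, 1
Step 2: Sum of products = 4
Step 3: E = -1.036 * 4 = -4.144

-4.144


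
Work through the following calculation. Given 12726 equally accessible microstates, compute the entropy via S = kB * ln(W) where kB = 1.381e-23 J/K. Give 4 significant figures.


Step 1: ln(W) = ln(12726) = 9.451
Step 2: S = kB * ln(W) = 1.381e-23 * 9.451
Step 3: S = 1.305e-22 J/K

1.305e-22


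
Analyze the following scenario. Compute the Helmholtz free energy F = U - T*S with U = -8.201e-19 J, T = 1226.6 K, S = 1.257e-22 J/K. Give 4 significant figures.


Step 1: T*S = 1226.6 * 1.257e-22 = 1.542e-19 J
Step 2: F = U - T*S = -8.201e-19 - 1.542e-19
Step 3: F = -9.743e-19 J

-9.743e-19


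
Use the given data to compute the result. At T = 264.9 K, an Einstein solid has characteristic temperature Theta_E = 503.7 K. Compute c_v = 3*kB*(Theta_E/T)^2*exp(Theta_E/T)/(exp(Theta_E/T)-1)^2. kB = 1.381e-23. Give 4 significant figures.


Step 1: x = Theta_E/T = 503.7/264.9 = 1.901
Step 2: x^2 = 3.616
Step 3: exp(x) = 6.696
Step 4: c_v = 3*1.381e-23*3.616*6.696/(6.696-1)^2 = 3.092e-23

3.092e-23


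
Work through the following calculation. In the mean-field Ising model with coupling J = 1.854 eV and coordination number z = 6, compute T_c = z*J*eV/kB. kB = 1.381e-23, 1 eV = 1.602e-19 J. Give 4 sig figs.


Step 1: z*J = 6*1.854 = 11.12 eV
Step 2: Convert to Joules: 11.12*1.602e-19 = 1.782e-18 J
Step 3: T_c = 1.782e-18 / 1.381e-23 = 1.29e+05 K

1.29e+05


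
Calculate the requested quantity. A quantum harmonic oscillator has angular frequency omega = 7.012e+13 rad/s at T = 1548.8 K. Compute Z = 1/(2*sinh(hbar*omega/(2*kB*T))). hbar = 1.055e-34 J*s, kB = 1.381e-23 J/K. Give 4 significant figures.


Step 1: Compute x = hbar*omega/(kB*T) = 1.055e-34*7.012e+13/(1.381e-23*1548.8) = 0.3459
Step 2: x/2 = 0.1729
Step 3: sinh(x/2) = 0.1738
Step 4: Z = 1/(2*0.1738) = 2.877

2.877


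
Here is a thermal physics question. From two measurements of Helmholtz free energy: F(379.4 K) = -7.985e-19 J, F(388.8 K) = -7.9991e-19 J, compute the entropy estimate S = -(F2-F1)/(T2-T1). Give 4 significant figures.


Step 1: dF = F2 - F1 = -7.9991e-19 - (-7.985e-19) = -1.41e-21 J
Step 2: dT = T2 - T1 = 388.8 - 379.4 = 9.4 K
Step 3: S = -dF/dT = -(-1.41e-21)/9.4 = 1.5e-22 J/K

1.5e-22


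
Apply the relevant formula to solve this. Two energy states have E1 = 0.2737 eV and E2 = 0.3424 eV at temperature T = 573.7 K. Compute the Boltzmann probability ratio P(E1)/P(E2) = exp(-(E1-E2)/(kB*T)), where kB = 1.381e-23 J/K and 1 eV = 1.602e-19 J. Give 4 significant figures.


Step 1: Compute energy difference dE = E1 - E2 = 0.2737 - 0.3424 = -0.0687 eV
Step 2: Convert to Joules: dE_J = -0.0687 * 1.602e-19 = -1.101e-20 J
Step 3: Compute exponent = -dE_J / (kB * T) = -(-1.101e-20) / (1.381e-23 * 573.7) = 1.389
Step 4: P(E1)/P(E2) = exp(1.389) = 4.011

4.011


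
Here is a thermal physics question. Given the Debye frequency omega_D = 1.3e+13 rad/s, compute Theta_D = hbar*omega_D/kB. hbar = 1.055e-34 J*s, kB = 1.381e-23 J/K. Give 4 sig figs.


Step 1: hbar*omega_D = 1.055e-34 * 1.3e+13 = 1.371e-21 J
Step 2: Theta_D = 1.371e-21 / 1.381e-23
Step 3: Theta_D = 99.31 K

99.31


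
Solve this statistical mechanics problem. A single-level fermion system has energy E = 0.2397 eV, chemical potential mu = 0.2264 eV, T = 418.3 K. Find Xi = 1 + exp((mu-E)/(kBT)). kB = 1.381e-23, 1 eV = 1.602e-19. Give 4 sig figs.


Step 1: (mu - E) = 0.2264 - 0.2397 = -0.0133 eV
Step 2: x = (mu-E)*eV/(kB*T) = -0.0133*1.602e-19/(1.381e-23*418.3) = -0.3688
Step 3: exp(x) = 0.6915
Step 4: Xi = 1 + 0.6915 = 1.692

1.692


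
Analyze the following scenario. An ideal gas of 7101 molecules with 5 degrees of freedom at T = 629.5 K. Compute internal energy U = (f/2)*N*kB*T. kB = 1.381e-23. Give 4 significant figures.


Step 1: f/2 = 5/2 = 2.5
Step 2: N*kB*T = 7101*1.381e-23*629.5 = 6.173e-17
Step 3: U = 2.5 * 6.173e-17 = 1.543e-16 J

1.543e-16


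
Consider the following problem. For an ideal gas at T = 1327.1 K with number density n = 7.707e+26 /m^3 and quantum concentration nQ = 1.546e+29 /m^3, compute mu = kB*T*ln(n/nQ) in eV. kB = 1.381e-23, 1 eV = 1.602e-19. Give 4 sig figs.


Step 1: n/nQ = 7.707e+26/1.546e+29 = 0.004985
Step 2: ln(n/nQ) = -5.301
Step 3: mu = kB*T*ln(n/nQ) = 1.833e-20*-5.301 = -9.716e-20 J
Step 4: Convert to eV: -9.716e-20/1.602e-19 = -0.6065 eV

-0.6065


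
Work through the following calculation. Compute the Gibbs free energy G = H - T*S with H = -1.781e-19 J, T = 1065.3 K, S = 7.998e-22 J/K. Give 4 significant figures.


Step 1: T*S = 1065.3 * 7.998e-22 = 8.52e-19 J
Step 2: G = H - T*S = -1.781e-19 - 8.52e-19
Step 3: G = -1.03e-18 J

-1.03e-18


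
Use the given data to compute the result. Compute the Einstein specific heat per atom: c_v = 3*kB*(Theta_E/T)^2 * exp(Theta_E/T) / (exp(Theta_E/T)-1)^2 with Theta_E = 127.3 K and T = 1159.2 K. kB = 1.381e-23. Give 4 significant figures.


Step 1: x = Theta_E/T = 127.3/1159.2 = 0.1098
Step 2: x^2 = 0.01206
Step 3: exp(x) = 1.116
Step 4: c_v = 3*1.381e-23*0.01206*1.116/(1.116-1)^2 = 4.139e-23

4.139e-23


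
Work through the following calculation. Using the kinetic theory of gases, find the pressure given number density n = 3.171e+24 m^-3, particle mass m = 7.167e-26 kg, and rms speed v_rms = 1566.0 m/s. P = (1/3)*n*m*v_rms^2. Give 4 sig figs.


Step 1: v_rms^2 = 1566.0^2 = 2.452e+06
Step 2: n*m = 3.171e+24*7.167e-26 = 0.2273
Step 3: P = (1/3)*0.2273*2.452e+06 = 1.858e+05 Pa

1.858e+05


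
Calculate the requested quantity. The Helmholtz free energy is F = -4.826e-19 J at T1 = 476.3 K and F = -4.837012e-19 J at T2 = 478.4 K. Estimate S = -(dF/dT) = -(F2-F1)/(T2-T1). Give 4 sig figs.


Step 1: dF = F2 - F1 = -4.837012e-19 - (-4.826e-19) = -1.1012e-21 J
Step 2: dT = T2 - T1 = 478.4 - 476.3 = 2.1 K
Step 3: S = -dF/dT = -(-1.1012e-21)/2.1 = 5.244e-22 J/K

5.244e-22


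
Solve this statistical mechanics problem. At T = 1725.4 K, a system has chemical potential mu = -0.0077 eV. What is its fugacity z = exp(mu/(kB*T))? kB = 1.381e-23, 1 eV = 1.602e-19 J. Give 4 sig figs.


Step 1: Convert mu to Joules: -0.0077*1.602e-19 = -1.234e-21 J
Step 2: kB*T = 1.381e-23*1725.4 = 2.383e-20 J
Step 3: mu/(kB*T) = -0.05177
Step 4: z = exp(-0.05177) = 0.9495

0.9495


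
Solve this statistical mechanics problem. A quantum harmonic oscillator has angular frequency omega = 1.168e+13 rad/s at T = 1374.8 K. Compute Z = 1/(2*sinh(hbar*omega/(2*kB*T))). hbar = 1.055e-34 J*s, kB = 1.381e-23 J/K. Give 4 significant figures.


Step 1: Compute x = hbar*omega/(kB*T) = 1.055e-34*1.168e+13/(1.381e-23*1374.8) = 0.0649
Step 2: x/2 = 0.03245
Step 3: sinh(x/2) = 0.03246
Step 4: Z = 1/(2*0.03246) = 15.4

15.4


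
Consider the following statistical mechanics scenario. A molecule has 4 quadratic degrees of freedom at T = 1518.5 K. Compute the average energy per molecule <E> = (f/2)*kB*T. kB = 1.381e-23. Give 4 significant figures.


Step 1: f/2 = 4/2 = 2
Step 2: kB*T = 1.381e-23 * 1518.5 = 2.097e-20
Step 3: <E> = 2 * 2.097e-20 = 4.194e-20 J

4.194e-20


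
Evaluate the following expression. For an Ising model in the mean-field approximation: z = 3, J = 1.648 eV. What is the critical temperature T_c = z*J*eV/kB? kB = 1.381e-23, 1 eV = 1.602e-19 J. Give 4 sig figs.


Step 1: z*J = 3*1.648 = 4.944 eV
Step 2: Convert to Joules: 4.944*1.602e-19 = 7.92e-19 J
Step 3: T_c = 7.92e-19 / 1.381e-23 = 5.735e+04 K

5.735e+04


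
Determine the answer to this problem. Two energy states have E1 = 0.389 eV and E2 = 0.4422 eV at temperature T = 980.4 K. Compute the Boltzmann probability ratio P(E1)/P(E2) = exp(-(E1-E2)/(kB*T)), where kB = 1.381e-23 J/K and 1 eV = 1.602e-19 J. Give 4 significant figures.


Step 1: Compute energy difference dE = E1 - E2 = 0.389 - 0.4422 = -0.0532 eV
Step 2: Convert to Joules: dE_J = -0.0532 * 1.602e-19 = -8.523e-21 J
Step 3: Compute exponent = -dE_J / (kB * T) = -(-8.523e-21) / (1.381e-23 * 980.4) = 0.6295
Step 4: P(E1)/P(E2) = exp(0.6295) = 1.877

1.877


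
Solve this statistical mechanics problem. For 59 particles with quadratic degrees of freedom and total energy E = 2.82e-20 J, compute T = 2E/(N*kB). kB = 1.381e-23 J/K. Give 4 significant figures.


Step 1: Numerator = 2*E = 2*2.82e-20 = 5.64e-20 J
Step 2: Denominator = N*kB = 59*1.381e-23 = 8.148e-22
Step 3: T = 5.64e-20 / 8.148e-22 = 69.22 K

69.22


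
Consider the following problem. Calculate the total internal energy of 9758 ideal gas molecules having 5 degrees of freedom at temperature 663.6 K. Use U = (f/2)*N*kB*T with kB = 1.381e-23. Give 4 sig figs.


Step 1: f/2 = 5/2 = 2.5
Step 2: N*kB*T = 9758*1.381e-23*663.6 = 8.943e-17
Step 3: U = 2.5 * 8.943e-17 = 2.236e-16 J

2.236e-16


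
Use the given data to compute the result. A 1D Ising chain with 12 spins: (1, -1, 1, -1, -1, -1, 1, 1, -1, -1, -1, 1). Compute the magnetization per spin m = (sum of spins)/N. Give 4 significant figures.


Step 1: Count up spins (+1): 5, down spins (-1): 7
Step 2: Total magnetization M = 5 - 7 = -2
Step 3: m = M/N = -2/12 = -0.1667

-0.1667


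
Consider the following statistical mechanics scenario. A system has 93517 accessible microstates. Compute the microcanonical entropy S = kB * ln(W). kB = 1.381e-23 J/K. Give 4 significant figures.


Step 1: ln(W) = ln(93517) = 11.45
Step 2: S = kB * ln(W) = 1.381e-23 * 11.45
Step 3: S = 1.581e-22 J/K

1.581e-22


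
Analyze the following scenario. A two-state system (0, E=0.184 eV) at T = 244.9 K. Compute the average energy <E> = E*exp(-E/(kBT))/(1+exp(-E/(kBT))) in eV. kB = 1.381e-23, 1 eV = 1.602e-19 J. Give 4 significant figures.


Step 1: beta*E = 0.184*1.602e-19/(1.381e-23*244.9) = 8.716
Step 2: exp(-beta*E) = 0.000164
Step 3: <E> = 0.184*0.000164/(1+0.000164) = 3.017e-05 eV

3.017e-05


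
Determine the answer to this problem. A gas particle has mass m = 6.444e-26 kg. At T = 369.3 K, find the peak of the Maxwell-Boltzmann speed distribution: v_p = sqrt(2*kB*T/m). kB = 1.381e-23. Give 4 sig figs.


Step 1: Numerator = 2*kB*T = 2*1.381e-23*369.3 = 1.02e-20
Step 2: Ratio = 1.02e-20 / 6.444e-26 = 1.583e+05
Step 3: v_p = sqrt(1.583e+05) = 397.9 m/s

397.9


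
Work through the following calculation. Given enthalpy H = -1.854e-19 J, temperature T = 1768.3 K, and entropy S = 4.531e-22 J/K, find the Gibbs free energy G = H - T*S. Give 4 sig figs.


Step 1: T*S = 1768.3 * 4.531e-22 = 8.012e-19 J
Step 2: G = H - T*S = -1.854e-19 - 8.012e-19
Step 3: G = -9.866e-19 J

-9.866e-19


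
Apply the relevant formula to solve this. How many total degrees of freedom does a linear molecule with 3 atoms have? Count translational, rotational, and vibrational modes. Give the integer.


Step 1: Translational DOF = 3
Step 2: Rotational DOF (linear) = 2
Step 3: Vibrational DOF = 3*3 - 5 = 4
Step 4: Total = 3 + 2 + 4 = 9

9


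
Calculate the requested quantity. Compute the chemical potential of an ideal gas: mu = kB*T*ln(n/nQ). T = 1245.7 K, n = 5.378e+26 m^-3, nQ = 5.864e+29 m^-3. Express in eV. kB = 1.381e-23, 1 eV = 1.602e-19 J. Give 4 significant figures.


Step 1: n/nQ = 5.378e+26/5.864e+29 = 0.0009171
Step 2: ln(n/nQ) = -6.994
Step 3: mu = kB*T*ln(n/nQ) = 1.72e-20*-6.994 = -1.203e-19 J
Step 4: Convert to eV: -1.203e-19/1.602e-19 = -0.7511 eV

-0.7511


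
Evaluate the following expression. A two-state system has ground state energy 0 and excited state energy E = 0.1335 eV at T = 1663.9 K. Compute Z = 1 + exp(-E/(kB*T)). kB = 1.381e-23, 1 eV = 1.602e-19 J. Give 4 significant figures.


Step 1: Compute beta*E = E*eV/(kB*T) = 0.1335*1.602e-19/(1.381e-23*1663.9) = 0.9307
Step 2: exp(-beta*E) = exp(-0.9307) = 0.3943
Step 3: Z = 1 + 0.3943 = 1.394

1.394


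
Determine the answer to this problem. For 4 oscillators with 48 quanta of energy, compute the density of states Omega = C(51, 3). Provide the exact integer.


Step 1: Use binomial coefficient C(51, 3)
Step 2: Numerator = 51! / 48!
Step 3: Denominator = 3!
Step 4: Omega = 20825

20825


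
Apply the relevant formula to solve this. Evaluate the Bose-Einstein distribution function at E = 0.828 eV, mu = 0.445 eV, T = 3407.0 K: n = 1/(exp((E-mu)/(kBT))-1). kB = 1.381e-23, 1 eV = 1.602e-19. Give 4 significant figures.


Step 1: (E - mu) = 0.383 eV
Step 2: x = (E-mu)*eV/(kB*T) = 0.383*1.602e-19/(1.381e-23*3407.0) = 1.304
Step 3: exp(x) = 3.684
Step 4: n = 1/(exp(x)-1) = 0.3726

0.3726


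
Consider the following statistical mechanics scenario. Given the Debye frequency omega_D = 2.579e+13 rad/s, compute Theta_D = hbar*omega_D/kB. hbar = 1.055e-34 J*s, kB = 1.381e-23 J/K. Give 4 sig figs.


Step 1: hbar*omega_D = 1.055e-34 * 2.579e+13 = 2.721e-21 J
Step 2: Theta_D = 2.721e-21 / 1.381e-23
Step 3: Theta_D = 197 K

197


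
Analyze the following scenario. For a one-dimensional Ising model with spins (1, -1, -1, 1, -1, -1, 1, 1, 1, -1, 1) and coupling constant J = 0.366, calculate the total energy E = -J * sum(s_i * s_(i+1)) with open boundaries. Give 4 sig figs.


Step 1: Nearest-neighbor products: -1, 1, -1, -1, 1, -1, 1, 1, -1, -1
Step 2: Sum of products = -2
Step 3: E = -0.366 * -2 = 0.732

0.732


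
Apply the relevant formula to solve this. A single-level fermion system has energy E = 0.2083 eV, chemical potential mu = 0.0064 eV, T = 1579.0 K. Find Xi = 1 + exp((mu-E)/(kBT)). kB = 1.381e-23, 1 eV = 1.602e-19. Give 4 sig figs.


Step 1: (mu - E) = 0.0064 - 0.2083 = -0.2019 eV
Step 2: x = (mu-E)*eV/(kB*T) = -0.2019*1.602e-19/(1.381e-23*1579.0) = -1.483
Step 3: exp(x) = 0.2269
Step 4: Xi = 1 + 0.2269 = 1.227

1.227


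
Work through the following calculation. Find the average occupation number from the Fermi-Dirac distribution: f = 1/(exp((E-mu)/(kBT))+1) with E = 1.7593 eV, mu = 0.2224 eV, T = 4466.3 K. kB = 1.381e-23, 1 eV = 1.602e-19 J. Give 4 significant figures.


Step 1: (E - mu) = 1.7593 - 0.2224 = 1.537 eV
Step 2: Convert: (E-mu)*eV = 2.462e-19 J
Step 3: x = (E-mu)*eV/(kB*T) = 3.992
Step 4: f = 1/(exp(3.992)+1) = 0.01813

0.01813


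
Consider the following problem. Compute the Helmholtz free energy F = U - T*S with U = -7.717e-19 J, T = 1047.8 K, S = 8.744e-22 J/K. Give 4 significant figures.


Step 1: T*S = 1047.8 * 8.744e-22 = 9.162e-19 J
Step 2: F = U - T*S = -7.717e-19 - 9.162e-19
Step 3: F = -1.688e-18 J

-1.688e-18


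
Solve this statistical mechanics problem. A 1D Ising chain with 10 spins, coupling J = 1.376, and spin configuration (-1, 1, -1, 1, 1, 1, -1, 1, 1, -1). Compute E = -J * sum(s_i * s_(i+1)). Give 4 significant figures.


Step 1: Nearest-neighbor products: -1, -1, -1, 1, 1, -1, -1, 1, -1
Step 2: Sum of products = -3
Step 3: E = -1.376 * -3 = 4.128

4.128


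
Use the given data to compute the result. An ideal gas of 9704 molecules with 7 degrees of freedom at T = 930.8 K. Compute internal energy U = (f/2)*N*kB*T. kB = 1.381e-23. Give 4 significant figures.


Step 1: f/2 = 7/2 = 3.5
Step 2: N*kB*T = 9704*1.381e-23*930.8 = 1.247e-16
Step 3: U = 3.5 * 1.247e-16 = 4.366e-16 J

4.366e-16


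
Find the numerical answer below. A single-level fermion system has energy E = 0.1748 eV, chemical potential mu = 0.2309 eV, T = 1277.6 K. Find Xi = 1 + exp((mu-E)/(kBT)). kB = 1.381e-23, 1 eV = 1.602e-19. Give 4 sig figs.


Step 1: (mu - E) = 0.2309 - 0.1748 = 0.0561 eV
Step 2: x = (mu-E)*eV/(kB*T) = 0.0561*1.602e-19/(1.381e-23*1277.6) = 0.5094
Step 3: exp(x) = 1.664
Step 4: Xi = 1 + 1.664 = 2.664

2.664


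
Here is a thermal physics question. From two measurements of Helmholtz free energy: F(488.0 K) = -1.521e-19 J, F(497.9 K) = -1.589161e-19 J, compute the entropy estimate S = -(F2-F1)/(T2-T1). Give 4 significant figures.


Step 1: dF = F2 - F1 = -1.589161e-19 - (-1.521e-19) = -6.8161e-21 J
Step 2: dT = T2 - T1 = 497.9 - 488.0 = 9.9 K
Step 3: S = -dF/dT = -(-6.8161e-21)/9.9 = 6.885e-22 J/K

6.885e-22


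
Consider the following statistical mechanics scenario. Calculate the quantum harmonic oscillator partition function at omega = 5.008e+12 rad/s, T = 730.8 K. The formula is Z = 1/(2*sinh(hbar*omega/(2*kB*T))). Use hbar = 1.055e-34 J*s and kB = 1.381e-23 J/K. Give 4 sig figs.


Step 1: Compute x = hbar*omega/(kB*T) = 1.055e-34*5.008e+12/(1.381e-23*730.8) = 0.05235
Step 2: x/2 = 0.02618
Step 3: sinh(x/2) = 0.02618
Step 4: Z = 1/(2*0.02618) = 19.1

19.1


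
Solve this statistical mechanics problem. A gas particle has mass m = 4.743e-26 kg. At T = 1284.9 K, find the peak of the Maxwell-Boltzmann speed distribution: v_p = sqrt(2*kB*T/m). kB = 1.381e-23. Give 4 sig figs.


Step 1: Numerator = 2*kB*T = 2*1.381e-23*1284.9 = 3.549e-20
Step 2: Ratio = 3.549e-20 / 4.743e-26 = 7.482e+05
Step 3: v_p = sqrt(7.482e+05) = 865 m/s

865


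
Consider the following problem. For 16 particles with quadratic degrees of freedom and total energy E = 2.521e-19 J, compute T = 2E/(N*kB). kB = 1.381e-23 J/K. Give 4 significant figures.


Step 1: Numerator = 2*E = 2*2.521e-19 = 5.042e-19 J
Step 2: Denominator = N*kB = 16*1.381e-23 = 2.21e-22
Step 3: T = 5.042e-19 / 2.21e-22 = 2282 K

2282


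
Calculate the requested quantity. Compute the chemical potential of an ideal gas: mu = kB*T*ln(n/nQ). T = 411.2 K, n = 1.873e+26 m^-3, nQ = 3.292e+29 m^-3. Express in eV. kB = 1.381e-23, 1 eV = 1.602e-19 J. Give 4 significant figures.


Step 1: n/nQ = 1.873e+26/3.292e+29 = 0.000569
Step 2: ln(n/nQ) = -7.472
Step 3: mu = kB*T*ln(n/nQ) = 5.679e-21*-7.472 = -4.243e-20 J
Step 4: Convert to eV: -4.243e-20/1.602e-19 = -0.2649 eV

-0.2649


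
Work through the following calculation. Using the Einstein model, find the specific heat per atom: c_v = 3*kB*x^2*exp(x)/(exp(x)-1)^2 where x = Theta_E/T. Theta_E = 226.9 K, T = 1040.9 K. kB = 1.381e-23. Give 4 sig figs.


Step 1: x = Theta_E/T = 226.9/1040.9 = 0.218
Step 2: x^2 = 0.04752
Step 3: exp(x) = 1.244
Step 4: c_v = 3*1.381e-23*0.04752*1.244/(1.244-1)^2 = 4.127e-23

4.127e-23


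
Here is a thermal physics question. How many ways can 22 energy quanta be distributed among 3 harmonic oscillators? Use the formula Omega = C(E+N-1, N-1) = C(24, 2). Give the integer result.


Step 1: Use binomial coefficient C(24, 2)
Step 2: Numerator = 24! / 22!
Step 3: Denominator = 2!
Step 4: Omega = 276

276


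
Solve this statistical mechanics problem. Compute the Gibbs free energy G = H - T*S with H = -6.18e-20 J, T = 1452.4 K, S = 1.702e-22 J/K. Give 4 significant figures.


Step 1: T*S = 1452.4 * 1.702e-22 = 2.472e-19 J
Step 2: G = H - T*S = -6.18e-20 - 2.472e-19
Step 3: G = -3.09e-19 J

-3.09e-19


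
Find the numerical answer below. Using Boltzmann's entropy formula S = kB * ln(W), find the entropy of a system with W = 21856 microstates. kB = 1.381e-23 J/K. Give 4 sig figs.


Step 1: ln(W) = ln(21856) = 9.992
Step 2: S = kB * ln(W) = 1.381e-23 * 9.992
Step 3: S = 1.38e-22 J/K

1.38e-22


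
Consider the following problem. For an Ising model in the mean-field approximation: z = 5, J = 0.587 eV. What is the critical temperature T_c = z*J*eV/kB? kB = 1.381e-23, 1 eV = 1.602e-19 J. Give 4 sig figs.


Step 1: z*J = 5*0.587 = 2.935 eV
Step 2: Convert to Joules: 2.935*1.602e-19 = 4.702e-19 J
Step 3: T_c = 4.702e-19 / 1.381e-23 = 3.405e+04 K

3.405e+04


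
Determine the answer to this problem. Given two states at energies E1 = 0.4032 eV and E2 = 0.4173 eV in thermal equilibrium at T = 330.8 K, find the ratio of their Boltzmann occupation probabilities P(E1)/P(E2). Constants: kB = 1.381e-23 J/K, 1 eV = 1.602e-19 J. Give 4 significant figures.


Step 1: Compute energy difference dE = E1 - E2 = 0.4032 - 0.4173 = -0.0141 eV
Step 2: Convert to Joules: dE_J = -0.0141 * 1.602e-19 = -2.259e-21 J
Step 3: Compute exponent = -dE_J / (kB * T) = -(-2.259e-21) / (1.381e-23 * 330.8) = 0.4945
Step 4: P(E1)/P(E2) = exp(0.4945) = 1.64

1.64


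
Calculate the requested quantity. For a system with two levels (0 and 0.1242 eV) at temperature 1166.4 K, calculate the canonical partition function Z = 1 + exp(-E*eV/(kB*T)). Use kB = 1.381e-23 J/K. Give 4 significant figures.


Step 1: Compute beta*E = E*eV/(kB*T) = 0.1242*1.602e-19/(1.381e-23*1166.4) = 1.235
Step 2: exp(-beta*E) = exp(-1.235) = 0.2908
Step 3: Z = 1 + 0.2908 = 1.291

1.291


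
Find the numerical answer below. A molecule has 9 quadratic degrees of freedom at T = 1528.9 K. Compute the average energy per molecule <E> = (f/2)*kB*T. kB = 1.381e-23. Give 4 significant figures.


Step 1: f/2 = 9/2 = 4.5
Step 2: kB*T = 1.381e-23 * 1528.9 = 2.111e-20
Step 3: <E> = 4.5 * 2.111e-20 = 9.501e-20 J

9.501e-20


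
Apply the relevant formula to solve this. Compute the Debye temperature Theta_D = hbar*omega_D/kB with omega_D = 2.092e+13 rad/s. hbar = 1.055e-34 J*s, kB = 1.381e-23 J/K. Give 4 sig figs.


Step 1: hbar*omega_D = 1.055e-34 * 2.092e+13 = 2.207e-21 J
Step 2: Theta_D = 2.207e-21 / 1.381e-23
Step 3: Theta_D = 159.8 K

159.8


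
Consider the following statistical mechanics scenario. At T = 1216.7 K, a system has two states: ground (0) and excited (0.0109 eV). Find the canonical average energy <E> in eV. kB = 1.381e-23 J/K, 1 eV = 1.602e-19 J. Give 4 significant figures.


Step 1: beta*E = 0.0109*1.602e-19/(1.381e-23*1216.7) = 0.1039
Step 2: exp(-beta*E) = 0.9013
Step 3: <E> = 0.0109*0.9013/(1+0.9013) = 0.005167 eV

0.005167


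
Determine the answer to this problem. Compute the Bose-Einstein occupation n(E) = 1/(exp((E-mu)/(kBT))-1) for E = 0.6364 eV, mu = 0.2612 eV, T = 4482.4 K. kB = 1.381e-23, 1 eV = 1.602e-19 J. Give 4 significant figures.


Step 1: (E - mu) = 0.3752 eV
Step 2: x = (E-mu)*eV/(kB*T) = 0.3752*1.602e-19/(1.381e-23*4482.4) = 0.971
Step 3: exp(x) = 2.641
Step 4: n = 1/(exp(x)-1) = 0.6095

0.6095


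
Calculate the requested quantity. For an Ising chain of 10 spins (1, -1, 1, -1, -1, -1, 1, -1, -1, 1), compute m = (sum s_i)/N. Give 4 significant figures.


Step 1: Count up spins (+1): 4, down spins (-1): 6
Step 2: Total magnetization M = 4 - 6 = -2
Step 3: m = M/N = -2/10 = -0.2

-0.2


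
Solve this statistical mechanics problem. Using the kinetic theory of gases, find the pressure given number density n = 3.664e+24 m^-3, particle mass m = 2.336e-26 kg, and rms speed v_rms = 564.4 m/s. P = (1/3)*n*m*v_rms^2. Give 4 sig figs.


Step 1: v_rms^2 = 564.4^2 = 3.185e+05
Step 2: n*m = 3.664e+24*2.336e-26 = 0.08559
Step 3: P = (1/3)*0.08559*3.185e+05 = 9088 Pa

9088


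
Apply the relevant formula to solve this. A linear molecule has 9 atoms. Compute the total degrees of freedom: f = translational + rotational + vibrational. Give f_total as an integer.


Step 1: Translational DOF = 3
Step 2: Rotational DOF (linear) = 2
Step 3: Vibrational DOF = 3*9 - 5 = 22
Step 4: Total = 3 + 2 + 22 = 27

27


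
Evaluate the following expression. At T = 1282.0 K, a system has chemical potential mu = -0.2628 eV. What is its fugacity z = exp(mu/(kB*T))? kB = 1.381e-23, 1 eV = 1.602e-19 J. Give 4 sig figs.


Step 1: Convert mu to Joules: -0.2628*1.602e-19 = -4.21e-20 J
Step 2: kB*T = 1.381e-23*1282.0 = 1.77e-20 J
Step 3: mu/(kB*T) = -2.378
Step 4: z = exp(-2.378) = 0.09274

0.09274


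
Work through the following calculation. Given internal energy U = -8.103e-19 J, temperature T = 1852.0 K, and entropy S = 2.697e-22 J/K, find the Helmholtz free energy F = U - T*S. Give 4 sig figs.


Step 1: T*S = 1852.0 * 2.697e-22 = 4.995e-19 J
Step 2: F = U - T*S = -8.103e-19 - 4.995e-19
Step 3: F = -1.31e-18 J

-1.31e-18


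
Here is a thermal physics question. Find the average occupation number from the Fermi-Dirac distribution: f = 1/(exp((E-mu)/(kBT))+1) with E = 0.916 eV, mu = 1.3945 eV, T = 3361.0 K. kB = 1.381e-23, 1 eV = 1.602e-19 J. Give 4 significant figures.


Step 1: (E - mu) = 0.916 - 1.3945 = -0.4785 eV
Step 2: Convert: (E-mu)*eV = -7.666e-20 J
Step 3: x = (E-mu)*eV/(kB*T) = -1.652
Step 4: f = 1/(exp(-1.652)+1) = 0.8391

0.8391


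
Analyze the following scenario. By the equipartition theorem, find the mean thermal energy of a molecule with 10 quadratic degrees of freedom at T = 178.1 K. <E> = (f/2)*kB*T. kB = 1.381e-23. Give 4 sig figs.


Step 1: f/2 = 10/2 = 5
Step 2: kB*T = 1.381e-23 * 178.1 = 2.46e-21
Step 3: <E> = 5 * 2.46e-21 = 1.23e-20 J

1.23e-20


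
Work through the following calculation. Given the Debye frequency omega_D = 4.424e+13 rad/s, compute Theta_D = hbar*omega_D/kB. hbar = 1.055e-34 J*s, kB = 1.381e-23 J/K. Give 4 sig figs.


Step 1: hbar*omega_D = 1.055e-34 * 4.424e+13 = 4.667e-21 J
Step 2: Theta_D = 4.667e-21 / 1.381e-23
Step 3: Theta_D = 338 K

338


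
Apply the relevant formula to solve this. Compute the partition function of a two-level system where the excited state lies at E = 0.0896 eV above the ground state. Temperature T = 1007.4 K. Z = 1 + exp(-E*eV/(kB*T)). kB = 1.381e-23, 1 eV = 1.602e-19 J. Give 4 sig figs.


Step 1: Compute beta*E = E*eV/(kB*T) = 0.0896*1.602e-19/(1.381e-23*1007.4) = 1.032
Step 2: exp(-beta*E) = exp(-1.032) = 0.3564
Step 3: Z = 1 + 0.3564 = 1.356

1.356


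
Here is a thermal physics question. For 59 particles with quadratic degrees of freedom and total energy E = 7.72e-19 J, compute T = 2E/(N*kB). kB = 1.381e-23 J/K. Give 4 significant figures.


Step 1: Numerator = 2*E = 2*7.72e-19 = 1.544e-18 J
Step 2: Denominator = N*kB = 59*1.381e-23 = 8.148e-22
Step 3: T = 1.544e-18 / 8.148e-22 = 1895 K

1895


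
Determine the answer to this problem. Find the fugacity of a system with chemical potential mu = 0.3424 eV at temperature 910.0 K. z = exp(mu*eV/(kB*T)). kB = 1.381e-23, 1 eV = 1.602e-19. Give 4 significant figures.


Step 1: Convert mu to Joules: 0.3424*1.602e-19 = 5.485e-20 J
Step 2: kB*T = 1.381e-23*910.0 = 1.257e-20 J
Step 3: mu/(kB*T) = 4.365
Step 4: z = exp(4.365) = 78.63

78.63


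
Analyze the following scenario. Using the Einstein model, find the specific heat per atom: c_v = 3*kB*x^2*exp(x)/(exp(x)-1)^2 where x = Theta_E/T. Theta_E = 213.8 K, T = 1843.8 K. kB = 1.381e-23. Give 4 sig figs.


Step 1: x = Theta_E/T = 213.8/1843.8 = 0.116
Step 2: x^2 = 0.01345
Step 3: exp(x) = 1.123
Step 4: c_v = 3*1.381e-23*0.01345*1.123/(1.123-1)^2 = 4.138e-23

4.138e-23


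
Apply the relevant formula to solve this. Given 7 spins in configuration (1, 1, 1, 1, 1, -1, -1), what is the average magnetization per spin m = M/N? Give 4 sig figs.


Step 1: Count up spins (+1): 5, down spins (-1): 2
Step 2: Total magnetization M = 5 - 2 = 3
Step 3: m = M/N = 3/7 = 0.4286

0.4286


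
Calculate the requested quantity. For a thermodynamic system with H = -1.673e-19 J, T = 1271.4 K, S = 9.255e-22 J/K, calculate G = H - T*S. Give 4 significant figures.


Step 1: T*S = 1271.4 * 9.255e-22 = 1.177e-18 J
Step 2: G = H - T*S = -1.673e-19 - 1.177e-18
Step 3: G = -1.344e-18 J

-1.344e-18


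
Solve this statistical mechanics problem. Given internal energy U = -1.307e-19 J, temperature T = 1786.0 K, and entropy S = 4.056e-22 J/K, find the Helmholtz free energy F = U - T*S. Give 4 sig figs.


Step 1: T*S = 1786.0 * 4.056e-22 = 7.244e-19 J
Step 2: F = U - T*S = -1.307e-19 - 7.244e-19
Step 3: F = -8.551e-19 J

-8.551e-19


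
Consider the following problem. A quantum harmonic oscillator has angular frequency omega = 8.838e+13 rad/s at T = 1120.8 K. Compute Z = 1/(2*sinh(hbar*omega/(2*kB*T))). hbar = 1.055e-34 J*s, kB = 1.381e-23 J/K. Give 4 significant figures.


Step 1: Compute x = hbar*omega/(kB*T) = 1.055e-34*8.838e+13/(1.381e-23*1120.8) = 0.6024
Step 2: x/2 = 0.3012
Step 3: sinh(x/2) = 0.3058
Step 4: Z = 1/(2*0.3058) = 1.635

1.635


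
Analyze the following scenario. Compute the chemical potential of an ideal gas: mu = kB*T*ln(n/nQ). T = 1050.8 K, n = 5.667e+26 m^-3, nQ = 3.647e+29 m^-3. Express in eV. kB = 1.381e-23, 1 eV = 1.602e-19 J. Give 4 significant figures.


Step 1: n/nQ = 5.667e+26/3.647e+29 = 0.001554
Step 2: ln(n/nQ) = -6.467
Step 3: mu = kB*T*ln(n/nQ) = 1.451e-20*-6.467 = -9.385e-20 J
Step 4: Convert to eV: -9.385e-20/1.602e-19 = -0.5858 eV

-0.5858


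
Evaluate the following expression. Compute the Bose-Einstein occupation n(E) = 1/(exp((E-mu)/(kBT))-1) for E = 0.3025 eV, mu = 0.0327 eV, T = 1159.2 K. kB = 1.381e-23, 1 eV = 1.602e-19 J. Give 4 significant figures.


Step 1: (E - mu) = 0.2698 eV
Step 2: x = (E-mu)*eV/(kB*T) = 0.2698*1.602e-19/(1.381e-23*1159.2) = 2.7
Step 3: exp(x) = 14.88
Step 4: n = 1/(exp(x)-1) = 0.07205

0.07205


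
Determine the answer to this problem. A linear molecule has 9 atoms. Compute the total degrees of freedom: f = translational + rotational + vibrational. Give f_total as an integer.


Step 1: Translational DOF = 3
Step 2: Rotational DOF (linear) = 2
Step 3: Vibrational DOF = 3*9 - 5 = 22
Step 4: Total = 3 + 2 + 22 = 27

27


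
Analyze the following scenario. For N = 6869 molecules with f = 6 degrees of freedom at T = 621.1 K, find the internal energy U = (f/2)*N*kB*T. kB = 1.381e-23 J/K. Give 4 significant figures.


Step 1: f/2 = 6/2 = 3.0
Step 2: N*kB*T = 6869*1.381e-23*621.1 = 5.892e-17
Step 3: U = 3.0 * 5.892e-17 = 1.768e-16 J

1.768e-16


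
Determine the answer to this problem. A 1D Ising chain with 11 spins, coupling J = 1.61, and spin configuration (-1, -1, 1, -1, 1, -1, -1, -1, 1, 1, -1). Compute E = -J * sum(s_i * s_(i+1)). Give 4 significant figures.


Step 1: Nearest-neighbor products: 1, -1, -1, -1, -1, 1, 1, -1, 1, -1
Step 2: Sum of products = -2
Step 3: E = -1.61 * -2 = 3.22

3.22


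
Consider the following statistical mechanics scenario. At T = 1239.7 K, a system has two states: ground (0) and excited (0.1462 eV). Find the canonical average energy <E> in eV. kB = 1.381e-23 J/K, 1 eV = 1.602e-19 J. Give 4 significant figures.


Step 1: beta*E = 0.1462*1.602e-19/(1.381e-23*1239.7) = 1.368
Step 2: exp(-beta*E) = 0.2546
Step 3: <E> = 0.1462*0.2546/(1+0.2546) = 0.02967 eV

0.02967


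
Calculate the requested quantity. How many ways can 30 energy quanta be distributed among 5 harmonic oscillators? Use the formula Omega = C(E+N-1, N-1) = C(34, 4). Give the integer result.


Step 1: Use binomial coefficient C(34, 4)
Step 2: Numerator = 34! / 30!
Step 3: Denominator = 4!
Step 4: Omega = 46376

46376


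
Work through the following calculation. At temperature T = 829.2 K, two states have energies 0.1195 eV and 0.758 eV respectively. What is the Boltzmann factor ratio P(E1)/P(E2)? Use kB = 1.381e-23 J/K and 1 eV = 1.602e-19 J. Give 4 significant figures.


Step 1: Compute energy difference dE = E1 - E2 = 0.1195 - 0.758 = -0.6385 eV
Step 2: Convert to Joules: dE_J = -0.6385 * 1.602e-19 = -1.023e-19 J
Step 3: Compute exponent = -dE_J / (kB * T) = -(-1.023e-19) / (1.381e-23 * 829.2) = 8.932
Step 4: P(E1)/P(E2) = exp(8.932) = 7574

7574


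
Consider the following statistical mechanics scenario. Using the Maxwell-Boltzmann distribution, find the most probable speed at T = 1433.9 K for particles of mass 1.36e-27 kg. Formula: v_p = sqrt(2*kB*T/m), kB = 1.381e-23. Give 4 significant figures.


Step 1: Numerator = 2*kB*T = 2*1.381e-23*1433.9 = 3.96e-20
Step 2: Ratio = 3.96e-20 / 1.36e-27 = 2.912e+07
Step 3: v_p = sqrt(2.912e+07) = 5396 m/s

5396


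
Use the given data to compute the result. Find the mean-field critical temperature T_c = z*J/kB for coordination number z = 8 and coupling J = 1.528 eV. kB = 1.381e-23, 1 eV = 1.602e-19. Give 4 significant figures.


Step 1: z*J = 8*1.528 = 12.22 eV
Step 2: Convert to Joules: 12.22*1.602e-19 = 1.958e-18 J
Step 3: T_c = 1.958e-18 / 1.381e-23 = 1.418e+05 K

1.418e+05


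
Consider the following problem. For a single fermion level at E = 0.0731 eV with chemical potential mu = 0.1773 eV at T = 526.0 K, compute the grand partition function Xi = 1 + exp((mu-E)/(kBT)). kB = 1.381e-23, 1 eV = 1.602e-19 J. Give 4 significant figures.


Step 1: (mu - E) = 0.1773 - 0.0731 = 0.1042 eV
Step 2: x = (mu-E)*eV/(kB*T) = 0.1042*1.602e-19/(1.381e-23*526.0) = 2.298
Step 3: exp(x) = 9.954
Step 4: Xi = 1 + 9.954 = 10.95

10.95


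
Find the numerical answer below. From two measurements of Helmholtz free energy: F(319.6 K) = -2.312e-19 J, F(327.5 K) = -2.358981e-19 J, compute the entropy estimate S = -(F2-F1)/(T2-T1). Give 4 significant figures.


Step 1: dF = F2 - F1 = -2.358981e-19 - (-2.312e-19) = -4.6981e-21 J
Step 2: dT = T2 - T1 = 327.5 - 319.6 = 7.9 K
Step 3: S = -dF/dT = -(-4.6981e-21)/7.9 = 5.947e-22 J/K

5.947e-22


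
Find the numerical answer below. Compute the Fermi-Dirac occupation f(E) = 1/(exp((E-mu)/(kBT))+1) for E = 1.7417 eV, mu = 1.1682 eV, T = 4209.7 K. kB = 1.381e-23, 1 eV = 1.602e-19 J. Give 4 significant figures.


Step 1: (E - mu) = 1.7417 - 1.1682 = 0.5735 eV
Step 2: Convert: (E-mu)*eV = 9.187e-20 J
Step 3: x = (E-mu)*eV/(kB*T) = 1.58
Step 4: f = 1/(exp(1.58)+1) = 0.1707

0.1707


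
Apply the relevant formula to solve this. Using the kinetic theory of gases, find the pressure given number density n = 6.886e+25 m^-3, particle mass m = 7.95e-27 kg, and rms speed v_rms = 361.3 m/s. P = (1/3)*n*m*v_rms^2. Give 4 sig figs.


Step 1: v_rms^2 = 361.3^2 = 1.305e+05
Step 2: n*m = 6.886e+25*7.95e-27 = 0.5474
Step 3: P = (1/3)*0.5474*1.305e+05 = 2.382e+04 Pa

2.382e+04
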